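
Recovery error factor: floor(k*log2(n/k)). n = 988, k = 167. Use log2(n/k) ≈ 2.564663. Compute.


log2(n/k) = log2(988/167) ≈ 2.564663.
k*log2(n/k) ≈ 167*2.564663 = 428.298721.
floor(428.298721) = 428.

428


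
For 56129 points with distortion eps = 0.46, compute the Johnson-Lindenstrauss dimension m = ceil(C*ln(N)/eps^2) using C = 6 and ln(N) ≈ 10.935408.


ln(56129) ≈ 10.935408.
eps^2 = 0.46^2 = 0.2116.
C*ln(N)/eps^2 ≈ 6*10.935408/0.2116 ≈ 310.0777.
m = ceil(310.0777) = 311.

311


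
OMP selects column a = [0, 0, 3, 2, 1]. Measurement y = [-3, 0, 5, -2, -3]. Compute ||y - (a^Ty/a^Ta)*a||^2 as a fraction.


a^T a = 14.
a^T y = 8.
coeff = 8/14 = 4/7.
||r||^2 = 297/7.

297/7


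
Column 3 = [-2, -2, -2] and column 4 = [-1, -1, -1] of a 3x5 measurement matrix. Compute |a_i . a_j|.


Inner product: -2*-1 + -2*-1 + -2*-1
Products: [2, 2, 2]
Sum = 6.
|dot| = 6.

6


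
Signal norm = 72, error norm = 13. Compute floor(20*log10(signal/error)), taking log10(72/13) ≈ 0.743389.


||x||/||e|| = 72/13.
log10(72/13) ≈ 0.743389.
20*log10(||x||/||e||) ≈ 20*0.743389 = 14.86778.
floor(14.86778) = 14.

14


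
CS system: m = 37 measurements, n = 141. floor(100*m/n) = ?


100*m/n = 100*37/141 ≈ 26.2411.
floor = 26.

26


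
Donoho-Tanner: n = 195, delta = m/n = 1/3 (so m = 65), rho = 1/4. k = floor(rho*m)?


m = 1/3*195 = 65.
rho = 1/4.
rho*m = 1/4*65 = 16.25.
k = floor(16.25) = 16.

16


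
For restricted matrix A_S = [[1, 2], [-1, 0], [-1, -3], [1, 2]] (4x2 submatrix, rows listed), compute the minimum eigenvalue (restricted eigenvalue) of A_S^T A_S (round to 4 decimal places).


A_S^T A_S = [[4, 7], [7, 17]].
trace = 21.
det = 19.
disc = trace^2 - 4*det = 441 - 4*19 = 365.
sqrt(365) ≈ 19.104973.
lam_min = (21 - sqrt(365))/2 ≈ (21 - 19.104973)/2 = 0.9475135 ≈ 0.9475.

0.9475


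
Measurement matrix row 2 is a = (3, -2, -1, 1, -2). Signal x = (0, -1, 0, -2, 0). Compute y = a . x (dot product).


Non-zero terms: ['-2*-1', '1*-2']
Products: [2, -2]
y = sum = 0.

0


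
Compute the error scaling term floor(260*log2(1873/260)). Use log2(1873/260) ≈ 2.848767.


log2(n/k) = log2(1873/260) ≈ 2.848767.
k*log2(n/k) ≈ 260*2.848767 = 740.67942.
floor(740.67942) = 740.

740


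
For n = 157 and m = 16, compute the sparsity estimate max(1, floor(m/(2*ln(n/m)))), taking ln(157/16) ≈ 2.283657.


n/m = 157/16.
ln(n/m) ≈ 2.283657.
2*ln(n/m) ≈ 4.567314.
m/(2*ln(n/m)) ≈ 16/4.567314 ≈ 3.5032.
floor = 3.
k_max = max(1, 3) = 3.

3


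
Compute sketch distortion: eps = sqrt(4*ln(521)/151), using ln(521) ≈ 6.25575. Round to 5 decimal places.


ln(521) ≈ 6.25575.
4*ln(N)/m ≈ 4*6.25575/151 ≈ 0.16571523.
eps = sqrt(0.16571523) ≈ 0.4070814 ≈ 0.40708.

0.40708


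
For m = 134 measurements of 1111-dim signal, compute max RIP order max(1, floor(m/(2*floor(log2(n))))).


floor(log2(1111)) = 10.
2*10 = 20.
m/(2*floor(log2(n))) = 134/20 ≈ 6.7.
floor = 6.
k = max(1, 6) = 6.

6


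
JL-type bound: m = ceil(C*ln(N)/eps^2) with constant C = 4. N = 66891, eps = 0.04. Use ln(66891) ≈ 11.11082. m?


ln(66891) ≈ 11.11082.
eps^2 = 0.04^2 = 0.0016.
C*ln(N)/eps^2 ≈ 4*11.11082/0.0016 ≈ 27777.05.
m = ceil(27777.05) = 27778.

27778


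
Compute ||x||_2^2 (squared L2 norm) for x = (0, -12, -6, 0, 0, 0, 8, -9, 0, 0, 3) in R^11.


Non-zero entries: [(1, -12), (2, -6), (6, 8), (7, -9), (10, 3)]
Squares: [144, 36, 64, 81, 9]
||x||_2^2 = sum = 334.

334


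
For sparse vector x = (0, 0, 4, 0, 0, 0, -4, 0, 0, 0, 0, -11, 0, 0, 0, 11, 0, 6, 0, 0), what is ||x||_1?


Non-zero entries: [(2, 4), (6, -4), (11, -11), (15, 11), (17, 6)]
Absolute values: [4, 4, 11, 11, 6]
||x||_1 = sum = 36.

36


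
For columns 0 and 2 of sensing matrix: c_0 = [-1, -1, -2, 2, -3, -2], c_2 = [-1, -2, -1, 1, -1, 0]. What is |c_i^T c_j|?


Inner product: -1*-1 + -1*-2 + -2*-1 + 2*1 + -3*-1 + -2*0
Products: [1, 2, 2, 2, 3, 0]
Sum = 10.
|dot| = 10.

10


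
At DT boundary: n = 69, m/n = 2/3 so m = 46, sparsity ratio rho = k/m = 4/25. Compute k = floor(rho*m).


m = 2/3*69 = 46.
rho = 4/25.
rho*m = 4/25*46 = 7.36.
k = floor(7.36) = 7.

7


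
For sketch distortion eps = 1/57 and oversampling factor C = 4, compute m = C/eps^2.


1/eps = 57.
(1/eps)^2 = 3249.
m = 4*3249 = 12996.

12996


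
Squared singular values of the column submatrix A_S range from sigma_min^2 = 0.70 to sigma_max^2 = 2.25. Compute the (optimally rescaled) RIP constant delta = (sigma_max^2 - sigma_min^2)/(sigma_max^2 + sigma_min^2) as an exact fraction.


lambda_max - lambda_min = 2.25 - 0.70 = 1.55.
lambda_max + lambda_min = 2.25 + 0.70 = 2.95.
delta = 1.55/2.95 = 155/295 = 31/59.

31/59


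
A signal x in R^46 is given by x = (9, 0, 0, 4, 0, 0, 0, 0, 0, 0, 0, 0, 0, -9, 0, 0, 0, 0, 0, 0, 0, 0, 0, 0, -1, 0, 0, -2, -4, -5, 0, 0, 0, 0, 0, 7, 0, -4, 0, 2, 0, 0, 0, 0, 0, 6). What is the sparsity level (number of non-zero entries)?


Non-zero positions: [0, 3, 13, 24, 27, 28, 29, 35, 37, 39, 45].
Sparsity = 11.

11


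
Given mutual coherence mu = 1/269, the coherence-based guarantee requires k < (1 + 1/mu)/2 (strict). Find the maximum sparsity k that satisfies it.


1/mu = 269.
1 + 1/mu = 270.
(1 + 1/mu)/2 = 135 is an integer and the inequality is strict, so k_max = 135 - 1 = 134.

134


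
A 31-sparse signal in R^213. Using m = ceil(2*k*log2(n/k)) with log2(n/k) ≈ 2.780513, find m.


log2(n/k) = log2(213/31) ≈ 2.780513.
2*k*log2(n/k) ≈ 2*31*2.780513 = 172.391806.
m = ceil(172.391806) = 173.

173


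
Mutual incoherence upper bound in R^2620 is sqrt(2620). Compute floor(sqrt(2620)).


51^2 = 2601 <= 2620 < 2704 = 52^2, so 51 <= sqrt(2620) < 52.
floor(sqrt(2620)) = 51.

51


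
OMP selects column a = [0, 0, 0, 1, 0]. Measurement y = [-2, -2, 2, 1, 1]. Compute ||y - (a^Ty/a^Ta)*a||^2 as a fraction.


a^T a = 1.
a^T y = 1.
coeff = 1/1 = 1.
||r||^2 = 13.

13


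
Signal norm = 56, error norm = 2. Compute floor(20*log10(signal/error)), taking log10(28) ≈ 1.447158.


||x||/||e|| = 56/2 = 28.
log10(28) ≈ 1.447158.
20*log10(||x||/||e||) ≈ 20*1.447158 = 28.94316.
floor(28.94316) = 28.

28


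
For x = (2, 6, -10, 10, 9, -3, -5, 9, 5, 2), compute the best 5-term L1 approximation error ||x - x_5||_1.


Sorted |x_i| descending: [10, 10, 9, 9, 6, 5, 5, 3, 2, 2]
Keep top 5: [10, 10, 9, 9, 6]
Tail entries: [5, 5, 3, 2, 2]
L1 error = sum of tail = 17.

17


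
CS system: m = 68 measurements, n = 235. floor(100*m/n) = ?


100*m/n = 100*68/235 ≈ 28.9362.
floor = 28.

28


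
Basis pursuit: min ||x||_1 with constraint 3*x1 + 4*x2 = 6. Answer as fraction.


Axis intercepts:
  x1 = 2, x2 = 0: L1 = 2
  x1 = 0, x2 = 3/2: L1 = 3/2
x* = (0, 3/2)
||x*||_1 = 3/2.

3/2


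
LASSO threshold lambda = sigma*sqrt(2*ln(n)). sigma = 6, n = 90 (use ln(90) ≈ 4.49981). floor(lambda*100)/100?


ln(90) ≈ 4.49981.
2*ln(n) ≈ 8.99962.
sqrt(2*ln(n)) ≈ sqrt(8.99962) ≈ 2.999937.
lambda ≈ 6*2.999937 = 17.999622.
floor(lambda*100)/100 = 17.99.

17.99


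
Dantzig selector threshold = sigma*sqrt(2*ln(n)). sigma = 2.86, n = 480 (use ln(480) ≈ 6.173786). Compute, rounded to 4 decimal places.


ln(480) ≈ 6.173786.
2*ln(n) ≈ 12.347572.
sqrt(2*ln(n)) ≈ sqrt(12.347572) ≈ 3.513911.
threshold ≈ 2.86*3.513911 = 10.04978546 ≈ 10.0498.

10.0498


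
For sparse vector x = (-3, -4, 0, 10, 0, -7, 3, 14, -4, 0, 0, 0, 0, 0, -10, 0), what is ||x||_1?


Non-zero entries: [(0, -3), (1, -4), (3, 10), (5, -7), (6, 3), (7, 14), (8, -4), (14, -10)]
Absolute values: [3, 4, 10, 7, 3, 14, 4, 10]
||x||_1 = sum = 55.

55


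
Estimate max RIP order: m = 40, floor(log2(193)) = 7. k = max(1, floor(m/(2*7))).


floor(log2(193)) = 7.
2*7 = 14.
m/(2*floor(log2(n))) = 40/14 ≈ 2.8571.
floor = 2.
k = max(1, 2) = 2.

2


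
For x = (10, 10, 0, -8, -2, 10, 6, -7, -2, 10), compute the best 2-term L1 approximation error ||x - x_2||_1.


Sorted |x_i| descending: [10, 10, 10, 10, 8, 7, 6, 2, 2, 0]
Keep top 2: [10, 10]
Tail entries: [10, 10, 8, 7, 6, 2, 2, 0]
L1 error = sum of tail = 45.

45


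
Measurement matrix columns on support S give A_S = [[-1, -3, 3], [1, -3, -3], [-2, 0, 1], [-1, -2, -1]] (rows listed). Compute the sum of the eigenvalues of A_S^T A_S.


Sum of eigenvalues of A_S^T A_S = trace(A_S^T A_S) = sum of squared column norms of A_S.
A_S^T A_S diagonal: [7, 22, 20].
trace = 7 + 22 + 20 = 49.

49


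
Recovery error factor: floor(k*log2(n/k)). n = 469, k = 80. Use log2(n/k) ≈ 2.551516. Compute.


log2(n/k) = log2(469/80) ≈ 2.551516.
k*log2(n/k) ≈ 80*2.551516 = 204.12128.
floor(204.12128) = 204.

204


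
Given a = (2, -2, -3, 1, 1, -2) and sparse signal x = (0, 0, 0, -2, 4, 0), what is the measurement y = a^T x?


Non-zero terms: ['1*-2', '1*4']
Products: [-2, 4]
y = sum = 2.

2


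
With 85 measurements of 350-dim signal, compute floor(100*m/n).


100*m/n = 100*85/350 ≈ 24.2857.
floor = 24.

24


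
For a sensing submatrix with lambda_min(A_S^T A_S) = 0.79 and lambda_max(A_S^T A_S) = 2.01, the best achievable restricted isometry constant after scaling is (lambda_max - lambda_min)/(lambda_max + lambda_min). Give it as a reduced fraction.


lambda_max - lambda_min = 2.01 - 0.79 = 1.22.
lambda_max + lambda_min = 2.01 + 0.79 = 2.80.
delta = 1.22/2.80 = 122/280 = 61/140.

61/140


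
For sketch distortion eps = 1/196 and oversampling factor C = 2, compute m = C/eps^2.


1/eps = 196.
(1/eps)^2 = 38416.
m = 2*38416 = 76832.

76832


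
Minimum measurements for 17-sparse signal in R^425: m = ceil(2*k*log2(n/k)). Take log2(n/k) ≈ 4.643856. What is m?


log2(n/k) = log2(425/17) ≈ 4.643856.
2*k*log2(n/k) ≈ 2*17*4.643856 = 157.891104.
m = ceil(157.891104) = 158.

158


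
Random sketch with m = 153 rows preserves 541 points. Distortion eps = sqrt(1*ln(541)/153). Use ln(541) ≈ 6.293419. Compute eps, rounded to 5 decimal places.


ln(541) ≈ 6.293419.
1*ln(N)/m ≈ 1*6.293419/153 ≈ 0.04113346.
eps = sqrt(0.04113346) ≈ 0.2028139 ≈ 0.20281.

0.20281


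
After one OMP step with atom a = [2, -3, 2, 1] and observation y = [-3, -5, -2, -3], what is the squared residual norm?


a^T a = 18.
a^T y = 2.
coeff = 2/18 = 1/9.
||r||^2 = 421/9.

421/9


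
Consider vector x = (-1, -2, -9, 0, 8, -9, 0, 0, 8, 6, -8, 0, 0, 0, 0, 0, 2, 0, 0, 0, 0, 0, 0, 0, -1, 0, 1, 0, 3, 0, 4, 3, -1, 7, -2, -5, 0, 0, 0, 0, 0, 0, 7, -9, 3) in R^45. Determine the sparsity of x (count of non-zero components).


Non-zero positions: [0, 1, 2, 4, 5, 8, 9, 10, 16, 24, 26, 28, 30, 31, 32, 33, 34, 35, 42, 43, 44].
Sparsity = 21.

21


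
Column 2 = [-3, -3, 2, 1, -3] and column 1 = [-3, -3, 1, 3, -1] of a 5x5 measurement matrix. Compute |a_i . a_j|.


Inner product: -3*-3 + -3*-3 + 2*1 + 1*3 + -3*-1
Products: [9, 9, 2, 3, 3]
Sum = 26.
|dot| = 26.

26


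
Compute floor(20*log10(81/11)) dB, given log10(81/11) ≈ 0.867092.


||x||/||e|| = 81/11.
log10(81/11) ≈ 0.867092.
20*log10(||x||/||e||) ≈ 20*0.867092 = 17.34184.
floor(17.34184) = 17.

17


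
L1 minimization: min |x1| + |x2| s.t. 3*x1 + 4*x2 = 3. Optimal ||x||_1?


Axis intercepts:
  x1 = 1, x2 = 0: L1 = 1
  x1 = 0, x2 = 3/4: L1 = 3/4
x* = (0, 3/4)
||x*||_1 = 3/4.

3/4


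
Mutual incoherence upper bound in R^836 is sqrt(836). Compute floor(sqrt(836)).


28^2 = 784 <= 836 < 841 = 29^2, so 28 <= sqrt(836) < 29.
floor(sqrt(836)) = 28.

28


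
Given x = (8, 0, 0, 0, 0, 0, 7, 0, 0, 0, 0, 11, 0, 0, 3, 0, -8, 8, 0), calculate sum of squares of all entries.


Non-zero entries: [(0, 8), (6, 7), (11, 11), (14, 3), (16, -8), (17, 8)]
Squares: [64, 49, 121, 9, 64, 64]
||x||_2^2 = sum = 371.

371


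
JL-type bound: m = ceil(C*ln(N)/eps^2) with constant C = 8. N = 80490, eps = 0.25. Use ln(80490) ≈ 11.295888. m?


ln(80490) ≈ 11.295888.
eps^2 = 0.25^2 = 0.0625.
C*ln(N)/eps^2 ≈ 8*11.295888/0.0625 ≈ 1445.8737.
m = ceil(1445.8737) = 1446.

1446


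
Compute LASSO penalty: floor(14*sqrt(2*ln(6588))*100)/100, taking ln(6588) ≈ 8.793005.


ln(6588) ≈ 8.793005.
2*ln(n) ≈ 17.58601.
sqrt(2*ln(n)) ≈ sqrt(17.58601) ≈ 4.193568.
lambda ≈ 14*4.193568 = 58.709952.
floor(lambda*100)/100 = 58.70.

58.70


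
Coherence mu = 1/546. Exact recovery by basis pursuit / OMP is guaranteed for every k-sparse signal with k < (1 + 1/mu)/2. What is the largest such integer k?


1/mu = 546.
1 + 1/mu = 547.
(1 + 1/mu)/2 = 273.5 is not an integer, so k_max = floor(273.5) = 273.

273


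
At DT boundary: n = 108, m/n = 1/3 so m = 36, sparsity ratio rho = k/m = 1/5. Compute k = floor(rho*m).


m = 1/3*108 = 36.
rho = 1/5.
rho*m = 1/5*36 = 7.2.
k = floor(7.2) = 7.

7


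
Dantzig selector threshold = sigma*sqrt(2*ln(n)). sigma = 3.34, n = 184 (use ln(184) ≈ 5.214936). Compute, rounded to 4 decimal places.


ln(184) ≈ 5.214936.
2*ln(n) ≈ 10.429872.
sqrt(2*ln(n)) ≈ sqrt(10.429872) ≈ 3.229531.
threshold ≈ 3.34*3.229531 = 10.78663354 ≈ 10.7866.

10.7866


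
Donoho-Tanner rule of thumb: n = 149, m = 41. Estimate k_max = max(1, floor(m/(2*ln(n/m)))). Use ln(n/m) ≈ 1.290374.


n/m = 149/41.
ln(n/m) ≈ 1.290374.
2*ln(n/m) ≈ 2.580748.
m/(2*ln(n/m)) ≈ 41/2.580748 ≈ 15.8869.
floor = 15.
k_max = max(1, 15) = 15.

15


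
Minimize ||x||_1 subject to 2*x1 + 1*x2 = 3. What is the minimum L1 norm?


Axis intercepts:
  x1 = 3/2, x2 = 0: L1 = 3/2
  x1 = 0, x2 = 3: L1 = 3
x* = (3/2, 0)
||x*||_1 = 3/2.

3/2


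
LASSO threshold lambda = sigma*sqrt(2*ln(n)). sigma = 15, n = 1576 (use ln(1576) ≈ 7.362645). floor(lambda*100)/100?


ln(1576) ≈ 7.362645.
2*ln(n) ≈ 14.72529.
sqrt(2*ln(n)) ≈ sqrt(14.72529) ≈ 3.837355.
lambda ≈ 15*3.837355 = 57.560325.
floor(lambda*100)/100 = 57.56.

57.56


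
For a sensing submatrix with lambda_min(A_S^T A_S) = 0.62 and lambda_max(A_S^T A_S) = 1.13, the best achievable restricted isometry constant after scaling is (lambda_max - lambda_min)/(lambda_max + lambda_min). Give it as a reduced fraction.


lambda_max - lambda_min = 1.13 - 0.62 = 0.51.
lambda_max + lambda_min = 1.13 + 0.62 = 1.75.
delta = 0.51/1.75 = 51/175.

51/175


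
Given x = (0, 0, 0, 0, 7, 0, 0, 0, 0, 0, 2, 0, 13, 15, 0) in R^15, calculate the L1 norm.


Non-zero entries: [(4, 7), (10, 2), (12, 13), (13, 15)]
Absolute values: [7, 2, 13, 15]
||x||_1 = sum = 37.

37


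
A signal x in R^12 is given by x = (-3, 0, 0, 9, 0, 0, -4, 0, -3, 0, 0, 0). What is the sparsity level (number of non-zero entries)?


Non-zero positions: [0, 3, 6, 8].
Sparsity = 4.

4


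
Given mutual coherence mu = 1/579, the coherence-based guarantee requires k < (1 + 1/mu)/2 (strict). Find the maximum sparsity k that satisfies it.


1/mu = 579.
1 + 1/mu = 580.
(1 + 1/mu)/2 = 290 is an integer and the inequality is strict, so k_max = 290 - 1 = 289.

289


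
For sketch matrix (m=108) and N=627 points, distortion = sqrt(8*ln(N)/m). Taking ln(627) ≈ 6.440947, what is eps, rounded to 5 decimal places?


ln(627) ≈ 6.440947.
8*ln(N)/m ≈ 8*6.440947/108 ≈ 0.47710719.
eps = sqrt(0.47710719) ≈ 0.6907295 ≈ 0.69073.

0.69073


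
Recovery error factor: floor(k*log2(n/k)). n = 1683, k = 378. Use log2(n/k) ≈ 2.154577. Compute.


log2(n/k) = log2(1683/378) ≈ 2.154577.
k*log2(n/k) ≈ 378*2.154577 = 814.430106.
floor(814.430106) = 814.

814


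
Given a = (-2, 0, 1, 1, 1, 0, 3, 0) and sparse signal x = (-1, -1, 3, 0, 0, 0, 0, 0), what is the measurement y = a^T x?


Non-zero terms: ['-2*-1', '0*-1', '1*3']
Products: [2, 0, 3]
y = sum = 5.

5


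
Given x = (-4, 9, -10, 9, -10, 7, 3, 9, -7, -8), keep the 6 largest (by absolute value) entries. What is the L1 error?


Sorted |x_i| descending: [10, 10, 9, 9, 9, 8, 7, 7, 4, 3]
Keep top 6: [10, 10, 9, 9, 9, 8]
Tail entries: [7, 7, 4, 3]
L1 error = sum of tail = 21.

21


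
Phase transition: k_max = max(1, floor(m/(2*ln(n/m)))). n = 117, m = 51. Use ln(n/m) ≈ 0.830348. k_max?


n/m = 117/51 = 39/17.
ln(n/m) ≈ 0.830348.
2*ln(n/m) ≈ 1.660696.
m/(2*ln(n/m)) ≈ 51/1.660696 ≈ 30.71.
floor = 30.
k_max = max(1, 30) = 30.

30


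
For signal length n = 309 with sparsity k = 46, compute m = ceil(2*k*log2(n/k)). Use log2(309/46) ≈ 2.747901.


log2(n/k) = log2(309/46) ≈ 2.747901.
2*k*log2(n/k) ≈ 2*46*2.747901 = 252.806892.
m = ceil(252.806892) = 253.

253


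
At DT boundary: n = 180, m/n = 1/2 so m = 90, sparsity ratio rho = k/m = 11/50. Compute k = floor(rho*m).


m = 1/2*180 = 90.
rho = 11/50.
rho*m = 11/50*90 = 19.8.
k = floor(19.8) = 19.

19


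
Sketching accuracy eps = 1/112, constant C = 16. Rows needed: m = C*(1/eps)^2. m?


1/eps = 112.
(1/eps)^2 = 12544.
m = 16*12544 = 200704.

200704


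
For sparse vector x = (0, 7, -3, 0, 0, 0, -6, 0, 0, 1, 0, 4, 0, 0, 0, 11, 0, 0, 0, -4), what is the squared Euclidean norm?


Non-zero entries: [(1, 7), (2, -3), (6, -6), (9, 1), (11, 4), (15, 11), (19, -4)]
Squares: [49, 9, 36, 1, 16, 121, 16]
||x||_2^2 = sum = 248.

248


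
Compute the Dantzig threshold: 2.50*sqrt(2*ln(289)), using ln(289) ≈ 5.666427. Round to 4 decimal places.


ln(289) ≈ 5.666427.
2*ln(n) ≈ 11.332854.
sqrt(2*ln(n)) ≈ sqrt(11.332854) ≈ 3.36643.
threshold ≈ 2.50*3.36643 = 8.416075 ≈ 8.4161.

8.4161


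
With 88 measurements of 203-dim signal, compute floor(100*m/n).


100*m/n = 100*88/203 ≈ 43.3498.
floor = 43.

43


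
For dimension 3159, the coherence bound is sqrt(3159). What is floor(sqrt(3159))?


56^2 = 3136 <= 3159 < 3249 = 57^2, so 56 <= sqrt(3159) < 57.
floor(sqrt(3159)) = 56.

56


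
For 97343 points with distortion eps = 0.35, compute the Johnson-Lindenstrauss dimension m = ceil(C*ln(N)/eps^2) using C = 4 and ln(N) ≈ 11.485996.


ln(97343) ≈ 11.485996.
eps^2 = 0.35^2 = 0.1225.
C*ln(N)/eps^2 ≈ 4*11.485996/0.1225 ≈ 375.0529.
m = ceil(375.0529) = 376.

376


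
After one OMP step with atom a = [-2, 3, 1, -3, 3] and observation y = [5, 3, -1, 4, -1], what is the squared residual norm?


a^T a = 32.
a^T y = -17.
coeff = -17/32 = -17/32.
||r||^2 = 1375/32.

1375/32


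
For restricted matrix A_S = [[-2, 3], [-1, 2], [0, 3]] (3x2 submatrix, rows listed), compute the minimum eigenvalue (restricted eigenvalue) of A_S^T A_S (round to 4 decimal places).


A_S^T A_S = [[5, -8], [-8, 22]].
trace = 27.
det = 46.
disc = trace^2 - 4*det = 729 - 4*46 = 545.
sqrt(545) ≈ 23.345235.
lam_min = (27 - sqrt(545))/2 ≈ (27 - 23.345235)/2 = 1.8273825 ≈ 1.8274.

1.8274


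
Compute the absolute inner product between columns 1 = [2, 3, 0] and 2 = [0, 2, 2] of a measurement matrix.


Inner product: 2*0 + 3*2 + 0*2
Products: [0, 6, 0]
Sum = 6.
|dot| = 6.

6


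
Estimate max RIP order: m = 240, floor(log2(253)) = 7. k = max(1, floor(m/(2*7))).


floor(log2(253)) = 7.
2*7 = 14.
m/(2*floor(log2(n))) = 240/14 ≈ 17.1429.
floor = 17.
k = max(1, 17) = 17.

17


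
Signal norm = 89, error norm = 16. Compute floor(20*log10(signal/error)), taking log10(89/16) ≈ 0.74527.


||x||/||e|| = 89/16.
log10(89/16) ≈ 0.74527.
20*log10(||x||/||e||) ≈ 20*0.74527 = 14.9054.
floor(14.9054) = 14.

14


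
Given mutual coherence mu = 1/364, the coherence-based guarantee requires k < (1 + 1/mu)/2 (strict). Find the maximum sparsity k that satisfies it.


1/mu = 364.
1 + 1/mu = 365.
(1 + 1/mu)/2 = 182.5 is not an integer, so k_max = floor(182.5) = 182.

182


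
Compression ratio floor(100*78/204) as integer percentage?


100*m/n = 100*78/204 ≈ 38.2353.
floor = 38.

38


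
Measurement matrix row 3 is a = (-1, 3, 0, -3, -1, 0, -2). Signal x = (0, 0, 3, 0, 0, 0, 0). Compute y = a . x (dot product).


Non-zero terms: ['0*3']
Products: [0]
y = sum = 0.

0


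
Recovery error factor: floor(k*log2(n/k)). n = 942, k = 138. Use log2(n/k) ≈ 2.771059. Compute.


log2(n/k) = log2(942/138) ≈ 2.771059.
k*log2(n/k) ≈ 138*2.771059 = 382.406142.
floor(382.406142) = 382.

382


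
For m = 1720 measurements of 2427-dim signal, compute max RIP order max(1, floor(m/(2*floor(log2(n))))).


floor(log2(2427)) = 11.
2*11 = 22.
m/(2*floor(log2(n))) = 1720/22 ≈ 78.1818.
floor = 78.
k = max(1, 78) = 78.

78


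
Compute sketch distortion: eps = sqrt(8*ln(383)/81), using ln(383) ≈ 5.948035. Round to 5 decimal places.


ln(383) ≈ 5.948035.
8*ln(N)/m ≈ 8*5.948035/81 ≈ 0.58746025.
eps = sqrt(0.58746025) ≈ 0.7664596 ≈ 0.76646.

0.76646


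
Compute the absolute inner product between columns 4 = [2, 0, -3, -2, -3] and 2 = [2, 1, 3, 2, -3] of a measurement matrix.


Inner product: 2*2 + 0*1 + -3*3 + -2*2 + -3*-3
Products: [4, 0, -9, -4, 9]
Sum = 0.
|dot| = 0.

0


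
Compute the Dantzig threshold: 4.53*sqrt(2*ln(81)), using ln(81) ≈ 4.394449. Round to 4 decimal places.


ln(81) ≈ 4.394449.
2*ln(n) ≈ 8.788898.
sqrt(2*ln(n)) ≈ sqrt(8.788898) ≈ 2.964608.
threshold ≈ 4.53*2.964608 = 13.42967424 ≈ 13.4297.

13.4297


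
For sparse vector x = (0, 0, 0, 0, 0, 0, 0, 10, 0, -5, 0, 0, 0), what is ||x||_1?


Non-zero entries: [(7, 10), (9, -5)]
Absolute values: [10, 5]
||x||_1 = sum = 15.

15


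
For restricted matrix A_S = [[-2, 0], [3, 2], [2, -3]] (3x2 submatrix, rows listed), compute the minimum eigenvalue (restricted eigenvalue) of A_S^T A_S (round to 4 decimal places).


A_S^T A_S = [[17, 0], [0, 13]].
trace = 30.
det = 221.
disc = trace^2 - 4*det = 900 - 4*221 = 16.
sqrt(16) = 4.
lam_min = (30 - 4)/2 = 13 = 13.0000.

13.0000


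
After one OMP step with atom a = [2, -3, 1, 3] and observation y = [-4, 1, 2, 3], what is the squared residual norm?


a^T a = 23.
a^T y = 0.
coeff = 0/23 = 0.
||r||^2 = 30.

30


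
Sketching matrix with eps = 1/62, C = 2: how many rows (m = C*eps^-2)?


1/eps = 62.
(1/eps)^2 = 3844.
m = 2*3844 = 7688.

7688


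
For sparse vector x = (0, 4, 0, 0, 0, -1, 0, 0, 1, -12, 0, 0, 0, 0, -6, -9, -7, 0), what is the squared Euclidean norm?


Non-zero entries: [(1, 4), (5, -1), (8, 1), (9, -12), (14, -6), (15, -9), (16, -7)]
Squares: [16, 1, 1, 144, 36, 81, 49]
||x||_2^2 = sum = 328.

328


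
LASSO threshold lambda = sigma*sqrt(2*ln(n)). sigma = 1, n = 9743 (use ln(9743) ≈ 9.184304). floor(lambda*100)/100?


ln(9743) ≈ 9.184304.
2*ln(n) ≈ 18.368608.
sqrt(2*ln(n)) ≈ sqrt(18.368608) ≈ 4.285861.
lambda ≈ 1*4.285861 = 4.285861.
floor(lambda*100)/100 = 4.28.

4.28


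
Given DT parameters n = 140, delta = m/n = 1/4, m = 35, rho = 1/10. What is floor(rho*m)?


m = 1/4*140 = 35.
rho = 1/10.
rho*m = 1/10*35 = 3.5.
k = floor(3.5) = 3.

3


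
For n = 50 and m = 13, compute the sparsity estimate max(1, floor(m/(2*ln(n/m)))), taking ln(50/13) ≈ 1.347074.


n/m = 50/13.
ln(n/m) ≈ 1.347074.
2*ln(n/m) ≈ 2.694148.
m/(2*ln(n/m)) ≈ 13/2.694148 ≈ 4.8253.
floor = 4.
k_max = max(1, 4) = 4.

4


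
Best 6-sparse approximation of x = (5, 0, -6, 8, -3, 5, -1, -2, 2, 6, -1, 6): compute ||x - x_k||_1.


Sorted |x_i| descending: [8, 6, 6, 6, 5, 5, 3, 2, 2, 1, 1, 0]
Keep top 6: [8, 6, 6, 6, 5, 5]
Tail entries: [3, 2, 2, 1, 1, 0]
L1 error = sum of tail = 9.

9


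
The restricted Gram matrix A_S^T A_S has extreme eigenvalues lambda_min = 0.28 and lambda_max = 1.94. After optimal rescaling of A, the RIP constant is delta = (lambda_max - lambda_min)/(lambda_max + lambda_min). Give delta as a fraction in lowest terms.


lambda_max - lambda_min = 1.94 - 0.28 = 1.66.
lambda_max + lambda_min = 1.94 + 0.28 = 2.22.
delta = 1.66/2.22 = 166/222 = 83/111.

83/111


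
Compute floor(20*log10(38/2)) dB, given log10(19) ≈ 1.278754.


||x||/||e|| = 38/2 = 19.
log10(19) ≈ 1.278754.
20*log10(||x||/||e||) ≈ 20*1.278754 = 25.57508.
floor(25.57508) = 25.

25


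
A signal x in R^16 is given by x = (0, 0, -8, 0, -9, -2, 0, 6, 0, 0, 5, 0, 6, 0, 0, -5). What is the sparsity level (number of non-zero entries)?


Non-zero positions: [2, 4, 5, 7, 10, 12, 15].
Sparsity = 7.

7


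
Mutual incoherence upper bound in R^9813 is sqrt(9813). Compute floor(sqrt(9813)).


99^2 = 9801 <= 9813 < 10000 = 100^2, so 99 <= sqrt(9813) < 100.
floor(sqrt(9813)) = 99.

99


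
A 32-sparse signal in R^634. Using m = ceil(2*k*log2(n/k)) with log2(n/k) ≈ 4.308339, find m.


log2(n/k) = log2(634/32) ≈ 4.308339.
2*k*log2(n/k) ≈ 2*32*4.308339 = 275.733696.
m = ceil(275.733696) = 276.

276


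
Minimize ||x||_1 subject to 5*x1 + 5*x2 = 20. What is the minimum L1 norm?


Axis intercepts:
  x1 = 4, x2 = 0: L1 = 4
  x1 = 0, x2 = 4: L1 = 4
x* = (4, 0)
||x*||_1 = 4.

4


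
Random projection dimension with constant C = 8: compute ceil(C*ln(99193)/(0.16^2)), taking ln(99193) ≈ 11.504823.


ln(99193) ≈ 11.504823.
eps^2 = 0.16^2 = 0.0256.
C*ln(N)/eps^2 ≈ 8*11.504823/0.0256 ≈ 3595.2572.
m = ceil(3595.2572) = 3596.

3596


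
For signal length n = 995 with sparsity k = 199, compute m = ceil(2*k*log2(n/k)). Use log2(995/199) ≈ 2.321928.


log2(n/k) = log2(995/199) ≈ 2.321928.
2*k*log2(n/k) ≈ 2*199*2.321928 = 924.127344.
m = ceil(924.127344) = 925.

925


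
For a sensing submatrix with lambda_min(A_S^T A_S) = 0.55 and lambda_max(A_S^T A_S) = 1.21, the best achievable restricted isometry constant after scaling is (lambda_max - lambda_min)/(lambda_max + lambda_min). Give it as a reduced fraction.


lambda_max - lambda_min = 1.21 - 0.55 = 0.66.
lambda_max + lambda_min = 1.21 + 0.55 = 1.76.
delta = 0.66/1.76 = 66/176 = 3/8.

3/8


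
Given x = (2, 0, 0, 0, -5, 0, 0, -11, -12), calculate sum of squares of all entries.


Non-zero entries: [(0, 2), (4, -5), (7, -11), (8, -12)]
Squares: [4, 25, 121, 144]
||x||_2^2 = sum = 294.

294


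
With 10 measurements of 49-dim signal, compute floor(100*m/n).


100*m/n = 100*10/49 ≈ 20.4082.
floor = 20.

20


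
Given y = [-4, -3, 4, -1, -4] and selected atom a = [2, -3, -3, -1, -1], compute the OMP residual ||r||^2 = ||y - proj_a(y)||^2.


a^T a = 24.
a^T y = -6.
coeff = -6/24 = -1/4.
||r||^2 = 113/2.

113/2


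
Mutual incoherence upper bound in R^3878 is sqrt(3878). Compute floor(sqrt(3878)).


62^2 = 3844 <= 3878 < 3969 = 63^2, so 62 <= sqrt(3878) < 63.
floor(sqrt(3878)) = 62.

62


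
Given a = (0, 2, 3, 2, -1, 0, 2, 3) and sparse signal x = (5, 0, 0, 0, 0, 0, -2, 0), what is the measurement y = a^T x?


Non-zero terms: ['0*5', '2*-2']
Products: [0, -4]
y = sum = -4.

-4


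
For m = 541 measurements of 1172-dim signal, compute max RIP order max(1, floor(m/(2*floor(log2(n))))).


floor(log2(1172)) = 10.
2*10 = 20.
m/(2*floor(log2(n))) = 541/20 ≈ 27.05.
floor = 27.
k = max(1, 27) = 27.

27


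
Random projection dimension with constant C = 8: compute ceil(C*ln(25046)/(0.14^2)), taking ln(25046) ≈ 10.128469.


ln(25046) ≈ 10.128469.
eps^2 = 0.14^2 = 0.0196.
C*ln(N)/eps^2 ≈ 8*10.128469/0.0196 ≈ 4134.069.
m = ceil(4134.069) = 4135.

4135


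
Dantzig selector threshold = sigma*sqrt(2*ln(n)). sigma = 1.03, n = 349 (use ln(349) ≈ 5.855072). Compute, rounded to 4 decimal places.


ln(349) ≈ 5.855072.
2*ln(n) ≈ 11.710144.
sqrt(2*ln(n)) ≈ sqrt(11.710144) ≈ 3.422009.
threshold ≈ 1.03*3.422009 = 3.52466927 ≈ 3.5247.

3.5247


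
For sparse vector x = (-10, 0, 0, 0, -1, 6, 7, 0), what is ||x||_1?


Non-zero entries: [(0, -10), (4, -1), (5, 6), (6, 7)]
Absolute values: [10, 1, 6, 7]
||x||_1 = sum = 24.

24


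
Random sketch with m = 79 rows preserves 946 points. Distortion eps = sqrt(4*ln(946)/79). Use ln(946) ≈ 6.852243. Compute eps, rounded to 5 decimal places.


ln(946) ≈ 6.852243.
4*ln(N)/m ≈ 4*6.852243/79 ≈ 0.34694901.
eps = sqrt(0.34694901) ≈ 0.5890238 ≈ 0.58902.

0.58902


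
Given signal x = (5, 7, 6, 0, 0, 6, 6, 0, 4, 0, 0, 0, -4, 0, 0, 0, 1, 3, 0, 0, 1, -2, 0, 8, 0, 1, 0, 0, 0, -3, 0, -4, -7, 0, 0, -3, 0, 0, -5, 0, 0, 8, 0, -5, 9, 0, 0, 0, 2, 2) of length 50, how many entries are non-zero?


Non-zero positions: [0, 1, 2, 5, 6, 8, 12, 16, 17, 20, 21, 23, 25, 29, 31, 32, 35, 38, 41, 43, 44, 48, 49].
Sparsity = 23.

23


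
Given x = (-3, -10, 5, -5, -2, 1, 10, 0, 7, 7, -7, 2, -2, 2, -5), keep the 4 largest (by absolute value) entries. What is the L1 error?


Sorted |x_i| descending: [10, 10, 7, 7, 7, 5, 5, 5, 3, 2, 2, 2, 2, 1, 0]
Keep top 4: [10, 10, 7, 7]
Tail entries: [7, 5, 5, 5, 3, 2, 2, 2, 2, 1, 0]
L1 error = sum of tail = 34.

34


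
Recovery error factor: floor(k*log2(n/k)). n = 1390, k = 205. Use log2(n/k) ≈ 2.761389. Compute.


log2(n/k) = log2(1390/205) ≈ 2.761389.
k*log2(n/k) ≈ 205*2.761389 = 566.084745.
floor(566.084745) = 566.

566


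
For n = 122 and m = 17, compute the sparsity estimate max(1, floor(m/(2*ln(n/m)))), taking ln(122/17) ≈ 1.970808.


n/m = 122/17.
ln(n/m) ≈ 1.970808.
2*ln(n/m) ≈ 3.941616.
m/(2*ln(n/m)) ≈ 17/3.941616 ≈ 4.313.
floor = 4.
k_max = max(1, 4) = 4.

4


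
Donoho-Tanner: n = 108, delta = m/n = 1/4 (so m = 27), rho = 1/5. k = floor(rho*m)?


m = 1/4*108 = 27.
rho = 1/5.
rho*m = 1/5*27 = 5.4.
k = floor(5.4) = 5.

5


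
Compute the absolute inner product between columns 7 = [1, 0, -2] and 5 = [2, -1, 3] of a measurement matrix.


Inner product: 1*2 + 0*-1 + -2*3
Products: [2, 0, -6]
Sum = -4.
|dot| = 4.

4


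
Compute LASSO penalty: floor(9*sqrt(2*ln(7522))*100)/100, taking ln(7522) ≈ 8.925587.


ln(7522) ≈ 8.925587.
2*ln(n) ≈ 17.851174.
sqrt(2*ln(n)) ≈ sqrt(17.851174) ≈ 4.225065.
lambda ≈ 9*4.225065 = 38.025585.
floor(lambda*100)/100 = 38.02.

38.02


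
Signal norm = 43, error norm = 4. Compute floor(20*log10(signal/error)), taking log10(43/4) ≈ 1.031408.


||x||/||e|| = 43/4.
log10(43/4) ≈ 1.031408.
20*log10(||x||/||e||) ≈ 20*1.031408 = 20.62816.
floor(20.62816) = 20.

20


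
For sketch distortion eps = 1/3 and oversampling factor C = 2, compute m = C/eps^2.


1/eps = 3.
(1/eps)^2 = 9.
m = 2*9 = 18.

18


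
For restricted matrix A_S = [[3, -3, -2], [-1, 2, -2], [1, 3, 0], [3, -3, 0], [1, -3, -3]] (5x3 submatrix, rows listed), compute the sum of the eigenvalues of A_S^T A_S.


Sum of eigenvalues of A_S^T A_S = trace(A_S^T A_S) = sum of squared column norms of A_S.
A_S^T A_S diagonal: [21, 40, 17].
trace = 21 + 40 + 17 = 78.

78


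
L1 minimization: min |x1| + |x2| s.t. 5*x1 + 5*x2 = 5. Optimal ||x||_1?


Axis intercepts:
  x1 = 1, x2 = 0: L1 = 1
  x1 = 0, x2 = 1: L1 = 1
x* = (1, 0)
||x*||_1 = 1.

1


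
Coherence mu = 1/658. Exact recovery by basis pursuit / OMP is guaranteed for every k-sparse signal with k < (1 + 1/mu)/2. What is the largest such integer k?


1/mu = 658.
1 + 1/mu = 659.
(1 + 1/mu)/2 = 329.5 is not an integer, so k_max = floor(329.5) = 329.

329


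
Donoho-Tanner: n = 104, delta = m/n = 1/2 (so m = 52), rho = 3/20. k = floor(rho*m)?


m = 1/2*104 = 52.
rho = 3/20.
rho*m = 3/20*52 = 7.8.
k = floor(7.8) = 7.

7


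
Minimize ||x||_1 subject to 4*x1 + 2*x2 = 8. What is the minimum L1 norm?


Axis intercepts:
  x1 = 2, x2 = 0: L1 = 2
  x1 = 0, x2 = 4: L1 = 4
x* = (2, 0)
||x*||_1 = 2.

2


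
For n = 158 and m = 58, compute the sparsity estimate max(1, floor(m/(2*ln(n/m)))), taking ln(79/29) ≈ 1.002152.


n/m = 158/58 = 79/29.
ln(n/m) ≈ 1.002152.
2*ln(n/m) ≈ 2.004304.
m/(2*ln(n/m)) ≈ 58/2.004304 ≈ 28.9377.
floor = 28.
k_max = max(1, 28) = 28.

28


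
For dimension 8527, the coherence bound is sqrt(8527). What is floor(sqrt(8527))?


92^2 = 8464 <= 8527 < 8649 = 93^2, so 92 <= sqrt(8527) < 93.
floor(sqrt(8527)) = 92.

92


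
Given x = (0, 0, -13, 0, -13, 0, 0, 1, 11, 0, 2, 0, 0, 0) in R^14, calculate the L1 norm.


Non-zero entries: [(2, -13), (4, -13), (7, 1), (8, 11), (10, 2)]
Absolute values: [13, 13, 1, 11, 2]
||x||_1 = sum = 40.

40


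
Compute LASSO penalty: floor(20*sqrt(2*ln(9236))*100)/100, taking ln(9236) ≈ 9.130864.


ln(9236) ≈ 9.130864.
2*ln(n) ≈ 18.261728.
sqrt(2*ln(n)) ≈ sqrt(18.261728) ≈ 4.273374.
lambda ≈ 20*4.273374 = 85.46748.
floor(lambda*100)/100 = 85.46.

85.46


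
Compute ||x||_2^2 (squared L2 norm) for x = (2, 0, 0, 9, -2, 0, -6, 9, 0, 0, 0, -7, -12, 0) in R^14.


Non-zero entries: [(0, 2), (3, 9), (4, -2), (6, -6), (7, 9), (11, -7), (12, -12)]
Squares: [4, 81, 4, 36, 81, 49, 144]
||x||_2^2 = sum = 399.

399


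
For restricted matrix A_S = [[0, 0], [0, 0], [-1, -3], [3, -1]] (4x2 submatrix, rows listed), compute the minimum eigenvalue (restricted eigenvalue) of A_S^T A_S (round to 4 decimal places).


A_S^T A_S = [[10, 0], [0, 10]].
trace = 20.
det = 100.
disc = trace^2 - 4*det = 400 - 4*100 = 0.
sqrt(0) = 0.
lam_min = (20 - 0)/2 = 10 = 10.0000.

10.0000


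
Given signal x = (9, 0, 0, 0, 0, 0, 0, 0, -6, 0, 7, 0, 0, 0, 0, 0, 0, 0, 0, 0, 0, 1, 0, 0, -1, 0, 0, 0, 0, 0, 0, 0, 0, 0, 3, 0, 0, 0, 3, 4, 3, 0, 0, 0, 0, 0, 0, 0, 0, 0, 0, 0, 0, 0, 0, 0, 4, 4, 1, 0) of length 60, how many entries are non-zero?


Non-zero positions: [0, 8, 10, 21, 24, 34, 38, 39, 40, 56, 57, 58].
Sparsity = 12.

12


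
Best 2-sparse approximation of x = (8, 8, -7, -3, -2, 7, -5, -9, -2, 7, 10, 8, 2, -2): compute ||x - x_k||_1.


Sorted |x_i| descending: [10, 9, 8, 8, 8, 7, 7, 7, 5, 3, 2, 2, 2, 2]
Keep top 2: [10, 9]
Tail entries: [8, 8, 8, 7, 7, 7, 5, 3, 2, 2, 2, 2]
L1 error = sum of tail = 61.

61


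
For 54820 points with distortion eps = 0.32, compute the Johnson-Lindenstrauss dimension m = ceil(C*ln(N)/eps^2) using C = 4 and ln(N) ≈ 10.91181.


ln(54820) ≈ 10.91181.
eps^2 = 0.32^2 = 0.1024.
C*ln(N)/eps^2 ≈ 4*10.91181/0.1024 ≈ 426.2426.
m = ceil(426.2426) = 427.

427


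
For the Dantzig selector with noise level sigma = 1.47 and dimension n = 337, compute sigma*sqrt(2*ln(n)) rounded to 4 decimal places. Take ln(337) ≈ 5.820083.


ln(337) ≈ 5.820083.
2*ln(n) ≈ 11.640166.
sqrt(2*ln(n)) ≈ sqrt(11.640166) ≈ 3.411769.
threshold ≈ 1.47*3.411769 = 5.01530043 ≈ 5.0153.

5.0153


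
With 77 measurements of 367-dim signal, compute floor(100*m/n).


100*m/n = 100*77/367 ≈ 20.9809.
floor = 20.

20


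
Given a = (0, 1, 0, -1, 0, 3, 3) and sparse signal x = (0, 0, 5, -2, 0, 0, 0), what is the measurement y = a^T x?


Non-zero terms: ['0*5', '-1*-2']
Products: [0, 2]
y = sum = 2.

2


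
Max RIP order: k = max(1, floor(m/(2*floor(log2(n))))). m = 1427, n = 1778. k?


floor(log2(1778)) = 10.
2*10 = 20.
m/(2*floor(log2(n))) = 1427/20 ≈ 71.35.
floor = 71.
k = max(1, 71) = 71.

71


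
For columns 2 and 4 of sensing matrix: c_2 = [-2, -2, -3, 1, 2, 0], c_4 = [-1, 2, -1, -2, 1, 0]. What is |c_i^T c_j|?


Inner product: -2*-1 + -2*2 + -3*-1 + 1*-2 + 2*1 + 0*0
Products: [2, -4, 3, -2, 2, 0]
Sum = 1.
|dot| = 1.

1


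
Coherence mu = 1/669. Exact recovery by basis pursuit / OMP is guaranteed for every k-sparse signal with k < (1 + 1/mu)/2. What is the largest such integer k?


1/mu = 669.
1 + 1/mu = 670.
(1 + 1/mu)/2 = 335 is an integer and the inequality is strict, so k_max = 335 - 1 = 334.

334


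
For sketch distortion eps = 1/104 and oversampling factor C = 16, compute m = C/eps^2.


1/eps = 104.
(1/eps)^2 = 10816.
m = 16*10816 = 173056.

173056


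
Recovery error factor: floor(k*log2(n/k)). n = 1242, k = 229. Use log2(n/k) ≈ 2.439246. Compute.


log2(n/k) = log2(1242/229) ≈ 2.439246.
k*log2(n/k) ≈ 229*2.439246 = 558.587334.
floor(558.587334) = 558.

558


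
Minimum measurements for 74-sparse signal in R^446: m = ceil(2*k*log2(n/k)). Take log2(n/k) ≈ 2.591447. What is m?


log2(n/k) = log2(446/74) ≈ 2.591447.
2*k*log2(n/k) ≈ 2*74*2.591447 = 383.534156.
m = ceil(383.534156) = 384.

384


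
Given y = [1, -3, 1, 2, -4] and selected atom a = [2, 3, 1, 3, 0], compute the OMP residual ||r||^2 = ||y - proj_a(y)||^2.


a^T a = 23.
a^T y = 0.
coeff = 0/23 = 0.
||r||^2 = 31.

31


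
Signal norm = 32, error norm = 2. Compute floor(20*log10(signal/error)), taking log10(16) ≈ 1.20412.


||x||/||e|| = 32/2 = 16.
log10(16) ≈ 1.20412.
20*log10(||x||/||e||) ≈ 20*1.20412 = 24.0824.
floor(24.0824) = 24.

24


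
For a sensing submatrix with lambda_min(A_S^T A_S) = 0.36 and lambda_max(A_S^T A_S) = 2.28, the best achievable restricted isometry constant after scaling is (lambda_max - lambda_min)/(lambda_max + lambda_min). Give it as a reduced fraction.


lambda_max - lambda_min = 2.28 - 0.36 = 1.92.
lambda_max + lambda_min = 2.28 + 0.36 = 2.64.
delta = 1.92/2.64 = 192/264 = 8/11.

8/11


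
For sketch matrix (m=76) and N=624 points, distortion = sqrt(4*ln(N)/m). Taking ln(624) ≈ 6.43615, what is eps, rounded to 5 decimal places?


ln(624) ≈ 6.43615.
4*ln(N)/m ≈ 4*6.43615/76 ≈ 0.33874474.
eps = sqrt(0.33874474) ≈ 0.5820178 ≈ 0.58202.

0.58202


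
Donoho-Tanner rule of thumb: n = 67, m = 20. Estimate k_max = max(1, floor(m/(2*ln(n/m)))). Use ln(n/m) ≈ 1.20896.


n/m = 67/20.
ln(n/m) ≈ 1.20896.
2*ln(n/m) ≈ 2.41792.
m/(2*ln(n/m)) ≈ 20/2.41792 ≈ 8.2716.
floor = 8.
k_max = max(1, 8) = 8.

8


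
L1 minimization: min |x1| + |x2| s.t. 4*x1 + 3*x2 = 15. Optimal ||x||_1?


Axis intercepts:
  x1 = 15/4, x2 = 0: L1 = 15/4
  x1 = 0, x2 = 5: L1 = 5
x* = (15/4, 0)
||x*||_1 = 15/4.

15/4


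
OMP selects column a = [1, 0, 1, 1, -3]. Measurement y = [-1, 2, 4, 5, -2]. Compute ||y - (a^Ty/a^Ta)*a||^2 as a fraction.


a^T a = 12.
a^T y = 14.
coeff = 14/12 = 7/6.
||r||^2 = 101/3.

101/3


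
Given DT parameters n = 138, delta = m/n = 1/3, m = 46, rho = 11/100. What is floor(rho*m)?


m = 1/3*138 = 46.
rho = 11/100.
rho*m = 11/100*46 = 5.06.
k = floor(5.06) = 5.

5


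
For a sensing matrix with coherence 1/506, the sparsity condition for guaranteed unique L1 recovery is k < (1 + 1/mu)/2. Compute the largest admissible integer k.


1/mu = 506.
1 + 1/mu = 507.
(1 + 1/mu)/2 = 253.5 is not an integer, so k_max = floor(253.5) = 253.

253


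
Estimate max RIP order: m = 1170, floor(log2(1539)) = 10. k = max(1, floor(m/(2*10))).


floor(log2(1539)) = 10.
2*10 = 20.
m/(2*floor(log2(n))) = 1170/20 ≈ 58.5.
floor = 58.
k = max(1, 58) = 58.

58


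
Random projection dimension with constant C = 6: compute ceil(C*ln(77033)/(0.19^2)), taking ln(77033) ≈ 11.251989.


ln(77033) ≈ 11.251989.
eps^2 = 0.19^2 = 0.0361.
C*ln(N)/eps^2 ≈ 6*11.251989/0.0361 ≈ 1870.1367.
m = ceil(1870.1367) = 1871.

1871


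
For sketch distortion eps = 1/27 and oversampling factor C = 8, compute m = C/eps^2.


1/eps = 27.
(1/eps)^2 = 729.
m = 8*729 = 5832.

5832


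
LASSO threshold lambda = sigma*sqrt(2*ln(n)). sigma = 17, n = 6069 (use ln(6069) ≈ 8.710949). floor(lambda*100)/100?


ln(6069) ≈ 8.710949.
2*ln(n) ≈ 17.421898.
sqrt(2*ln(n)) ≈ sqrt(17.421898) ≈ 4.173955.
lambda ≈ 17*4.173955 = 70.957235.
floor(lambda*100)/100 = 70.95.

70.95


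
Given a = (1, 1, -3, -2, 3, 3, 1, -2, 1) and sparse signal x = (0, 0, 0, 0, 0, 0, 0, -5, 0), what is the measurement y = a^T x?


Non-zero terms: ['-2*-5']
Products: [10]
y = sum = 10.

10


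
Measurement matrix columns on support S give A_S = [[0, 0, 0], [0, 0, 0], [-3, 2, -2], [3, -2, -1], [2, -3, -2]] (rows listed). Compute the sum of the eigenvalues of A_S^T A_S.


Sum of eigenvalues of A_S^T A_S = trace(A_S^T A_S) = sum of squared column norms of A_S.
A_S^T A_S diagonal: [22, 17, 9].
trace = 22 + 17 + 9 = 48.

48


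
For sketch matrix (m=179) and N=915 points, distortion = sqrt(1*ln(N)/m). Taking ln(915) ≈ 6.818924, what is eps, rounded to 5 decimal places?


ln(915) ≈ 6.818924.
1*ln(N)/m ≈ 1*6.818924/179 ≈ 0.03809455.
eps = sqrt(0.03809455) ≈ 0.1951783 ≈ 0.19518.

0.19518


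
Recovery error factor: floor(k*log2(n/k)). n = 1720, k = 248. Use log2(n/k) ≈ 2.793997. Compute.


log2(n/k) = log2(1720/248) ≈ 2.793997.
k*log2(n/k) ≈ 248*2.793997 = 692.911256.
floor(692.911256) = 692.

692


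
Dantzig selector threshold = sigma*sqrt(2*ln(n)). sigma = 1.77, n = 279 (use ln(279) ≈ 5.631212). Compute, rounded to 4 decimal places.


ln(279) ≈ 5.631212.
2*ln(n) ≈ 11.262424.
sqrt(2*ln(n)) ≈ sqrt(11.262424) ≈ 3.355954.
threshold ≈ 1.77*3.355954 = 5.94003858 ≈ 5.9400.

5.9400
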